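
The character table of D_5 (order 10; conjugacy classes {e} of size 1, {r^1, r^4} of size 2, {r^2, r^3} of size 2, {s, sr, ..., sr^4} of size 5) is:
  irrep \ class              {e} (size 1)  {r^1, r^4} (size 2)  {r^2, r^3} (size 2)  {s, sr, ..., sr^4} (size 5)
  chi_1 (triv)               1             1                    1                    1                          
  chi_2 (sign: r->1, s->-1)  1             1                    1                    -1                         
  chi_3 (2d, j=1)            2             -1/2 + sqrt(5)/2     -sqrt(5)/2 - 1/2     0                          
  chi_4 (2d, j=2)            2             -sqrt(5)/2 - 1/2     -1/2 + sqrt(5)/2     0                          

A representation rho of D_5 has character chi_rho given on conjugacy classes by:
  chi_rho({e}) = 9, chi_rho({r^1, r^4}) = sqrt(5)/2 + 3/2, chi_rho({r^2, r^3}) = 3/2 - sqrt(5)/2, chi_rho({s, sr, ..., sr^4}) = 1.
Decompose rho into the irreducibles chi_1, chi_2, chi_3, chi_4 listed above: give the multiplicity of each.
Multiplicities: chi_1: 2, chi_2: 1, chi_3: 2, chi_4: 1.

Argument: Use <chi_rho, chi> = (1/|G|) sum_C |C| * chi_rho(C) * conj(chi(C)) with |G| = 10 for each irreducible chi in the table:
  <chi_rho, chi_1> = (1/10)[1*(9)*conj(1) + 2*(sqrt(5)/2 + 3/2)*conj(1) + 2*(3/2 - sqrt(5)/2)*conj(1) + 5*(1)*conj(1)]
      = (1/10)[(9) + (sqrt(5) + 3) + (3 - sqrt(5)) + (5)] = 20/10 = 2
  <chi_rho, chi_2> = (1/10)[1*(9)*conj(1) + 2*(sqrt(5)/2 + 3/2)*conj(1) + 2*(3/2 - sqrt(5)/2)*conj(1) + 5*(1)*conj(-1)]
      = (1/10)[(9) + (sqrt(5) + 3) + (3 - sqrt(5)) + (-5)] = 10/10 = 1
  <chi_rho, chi_3> = (1/10)[1*(9)*conj(2) + 2*(sqrt(5)/2 + 3/2)*conj(-1/2 + sqrt(5)/2) + 2*(3/2 - sqrt(5)/2)*conj(-sqrt(5)/2 - 1/2) + 5*(1)*conj(0)]
      = (1/10)[(18) + (1 + sqrt(5)) + (1 - sqrt(5)) + (0)] = 20/10 = 2
  <chi_rho, chi_4> = (1/10)[1*(9)*conj(2) + 2*(sqrt(5)/2 + 3/2)*conj(-sqrt(5)/2 - 1/2) + 2*(3/2 - sqrt(5)/2)*conj(-1/2 + sqrt(5)/2) + 5*(1)*conj(0)]
      = (1/10)[(18) + (-2*sqrt(5) - 4) + (-4 + 2*sqrt(5)) + (0)] = 10/10 = 1
Dimension check: dim(rho) = sum (mult * dim) = 2*1 + 1*1 + 2*2 + 1*2 = 9 = chi_rho(e) = 9.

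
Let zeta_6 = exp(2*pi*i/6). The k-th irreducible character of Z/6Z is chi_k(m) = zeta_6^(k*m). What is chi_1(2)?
chi_1(2) = zeta_6^2 = exp(2*I*pi/3)

chi_1(2) = zeta_6^(1*2) = zeta_6^2. Since zeta_6^6 = 1, this equals zeta_6^2 = exp(2*pi*i*2/6) = exp(2*I*pi/3).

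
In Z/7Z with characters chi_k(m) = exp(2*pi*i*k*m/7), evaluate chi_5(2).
chi_5(2) = zeta_7^10 = exp(6*I*pi/7)

Argument: chi_5(2) = zeta_7^(5*2) = zeta_7^10. Since zeta_7^7 = 1, this equals zeta_7^3 = exp(2*pi*i*3/7) = exp(6*I*pi/7).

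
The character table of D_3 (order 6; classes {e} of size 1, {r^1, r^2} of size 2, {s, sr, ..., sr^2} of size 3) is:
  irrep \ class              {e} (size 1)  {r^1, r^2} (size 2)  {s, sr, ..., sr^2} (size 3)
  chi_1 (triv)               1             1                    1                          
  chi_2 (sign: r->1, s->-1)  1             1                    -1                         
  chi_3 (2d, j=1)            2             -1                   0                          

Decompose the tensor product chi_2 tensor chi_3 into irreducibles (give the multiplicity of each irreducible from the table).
chi_2 tensor chi_3 = chi_3 (all other irreducibles have multiplicity 0).

Explanation: The character of a tensor product is the pointwise product (chi_2 * chi_3)(C) = chi_2(C) * chi_3(C):
  {e}: (1)*(2), {r^1, r^2}: (1)*(-1), {s, sr, ..., sr^2}: (-1)*(0)
so (chi_2 * chi_3) takes values
  {e} -> 2, {r^1, r^2} -> -1, {s, sr, ..., sr^2} -> 0.
Now take the inner product of this character with each irreducible chi from the table, <chi_2*chi_3, chi> = (1/6) sum_C |C| (chi_2*chi_3)(C) conj(chi(C)):
  <chi_2*chi_3, chi_1> = (1/6)[1*(2)*conj(1) + 2*(-1)*conj(1) + 3*(0)*conj(1)]
      = (1/6)[(2) + (-2) + (0)] = 0/6 = 0
  <chi_2*chi_3, chi_2> = (1/6)[1*(2)*conj(1) + 2*(-1)*conj(1) + 3*(0)*conj(-1)]
      = (1/6)[(2) + (-2) + (0)] = 0/6 = 0
  <chi_2*chi_3, chi_3> = (1/6)[1*(2)*conj(2) + 2*(-1)*conj(-1) + 3*(0)*conj(0)]
      = (1/6)[(4) + (2) + (0)] = 6/6 = 1
Hence the multiplicities are chi_3: 1. Dimension check: dim(chi_2)*dim(chi_3) = 1*2 = 2 and sum (mult * dim) = 1*2 = 2.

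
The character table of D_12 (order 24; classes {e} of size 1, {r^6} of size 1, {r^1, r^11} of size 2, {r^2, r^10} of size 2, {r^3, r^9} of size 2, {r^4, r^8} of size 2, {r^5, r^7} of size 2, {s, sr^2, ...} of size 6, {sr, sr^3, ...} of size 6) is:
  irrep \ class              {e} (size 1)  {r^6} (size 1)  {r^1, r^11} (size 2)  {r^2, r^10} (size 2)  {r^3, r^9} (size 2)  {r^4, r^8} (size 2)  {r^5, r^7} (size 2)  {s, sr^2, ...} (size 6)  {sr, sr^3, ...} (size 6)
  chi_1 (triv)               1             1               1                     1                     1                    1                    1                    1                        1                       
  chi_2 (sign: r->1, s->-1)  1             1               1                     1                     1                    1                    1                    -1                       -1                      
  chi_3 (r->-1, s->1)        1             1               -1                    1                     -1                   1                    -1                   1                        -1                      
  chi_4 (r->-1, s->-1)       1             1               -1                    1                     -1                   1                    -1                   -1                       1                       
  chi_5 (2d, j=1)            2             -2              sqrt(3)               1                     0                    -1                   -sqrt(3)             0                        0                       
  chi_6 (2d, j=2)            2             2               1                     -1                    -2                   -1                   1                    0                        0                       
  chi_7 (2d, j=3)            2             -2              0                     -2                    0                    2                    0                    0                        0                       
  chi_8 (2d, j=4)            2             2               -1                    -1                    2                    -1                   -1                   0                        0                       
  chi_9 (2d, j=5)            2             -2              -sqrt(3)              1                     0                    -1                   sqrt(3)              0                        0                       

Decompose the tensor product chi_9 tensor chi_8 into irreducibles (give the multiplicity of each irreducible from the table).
chi_9 tensor chi_8 = chi_5 + chi_7 (all other irreducibles have multiplicity 0).

Justification: The character of a tensor product is the pointwise product (chi_9 * chi_8)(C) = chi_9(C) * chi_8(C):
  {e}: (2)*(2), {r^6}: (-2)*(2), {r^1, r^11}: (-sqrt(3))*(-1), {r^2, r^10}: (1)*(-1), {r^3, r^9}: (0)*(2), {r^4, r^8}: (-1)*(-1), {r^5, r^7}: (sqrt(3))*(-1), {s, sr^2, ...}: (0)*(0), {sr, sr^3, ...}: (0)*(0)
so (chi_9 * chi_8) takes values
  {e} -> 4, {r^6} -> -4, {r^1, r^11} -> sqrt(3), {r^2, r^10} -> -1, {r^3, r^9} -> 0, {r^4, r^8} -> 1, {r^5, r^7} -> -sqrt(3), {s, sr^2, ...} -> 0, {sr, sr^3, ...} -> 0.
Now take the inner product of this character with each irreducible chi from the table, <chi_9*chi_8, chi> = (1/24) sum_C |C| (chi_9*chi_8)(C) conj(chi(C)):
  <chi_9*chi_8, chi_1> = (1/24)[1*(4)*conj(1) + 1*(-4)*conj(1) + 2*(sqrt(3))*conj(1) + 2*(-1)*conj(1) + 2*(0)*conj(1) + 2*(1)*conj(1) + 2*(-sqrt(3))*conj(1) + 6*(0)*conj(1) + 6*(0)*conj(1)]
      = (1/24)[(4) + (-4) + (2*sqrt(3)) + (-2) + (0) + (2) + (-2*sqrt(3)) + (0) + (0)] = 0/24 = 0
  <chi_9*chi_8, chi_2> = (1/24)[1*(4)*conj(1) + 1*(-4)*conj(1) + 2*(sqrt(3))*conj(1) + 2*(-1)*conj(1) + 2*(0)*conj(1) + 2*(1)*conj(1) + 2*(-sqrt(3))*conj(1) + 6*(0)*conj(-1) + 6*(0)*conj(-1)]
      = (1/24)[(4) + (-4) + (2*sqrt(3)) + (-2) + (0) + (2) + (-2*sqrt(3)) + (0) + (0)] = 0/24 = 0
  <chi_9*chi_8, chi_3> = (1/24)[1*(4)*conj(1) + 1*(-4)*conj(1) + 2*(sqrt(3))*conj(-1) + 2*(-1)*conj(1) + 2*(0)*conj(-1) + 2*(1)*conj(1) + 2*(-sqrt(3))*conj(-1) + 6*(0)*conj(1) + 6*(0)*conj(-1)]
      = (1/24)[(4) + (-4) + (-2*sqrt(3)) + (-2) + (0) + (2) + (2*sqrt(3)) + (0) + (0)] = 0/24 = 0
  <chi_9*chi_8, chi_4> = (1/24)[1*(4)*conj(1) + 1*(-4)*conj(1) + 2*(sqrt(3))*conj(-1) + 2*(-1)*conj(1) + 2*(0)*conj(-1) + 2*(1)*conj(1) + 2*(-sqrt(3))*conj(-1) + 6*(0)*conj(-1) + 6*(0)*conj(1)]
      = (1/24)[(4) + (-4) + (-2*sqrt(3)) + (-2) + (0) + (2) + (2*sqrt(3)) + (0) + (0)] = 0/24 = 0
  <chi_9*chi_8, chi_5> = (1/24)[1*(4)*conj(2) + 1*(-4)*conj(-2) + 2*(sqrt(3))*conj(sqrt(3)) + 2*(-1)*conj(1) + 2*(0)*conj(0) + 2*(1)*conj(-1) + 2*(-sqrt(3))*conj(-sqrt(3)) + 6*(0)*conj(0) + 6*(0)*conj(0)]
      = (1/24)[(8) + (8) + (6) + (-2) + (0) + (-2) + (6) + (0) + (0)] = 24/24 = 1
  <chi_9*chi_8, chi_6> = (1/24)[1*(4)*conj(2) + 1*(-4)*conj(2) + 2*(sqrt(3))*conj(1) + 2*(-1)*conj(-1) + 2*(0)*conj(-2) + 2*(1)*conj(-1) + 2*(-sqrt(3))*conj(1) + 6*(0)*conj(0) + 6*(0)*conj(0)]
      = (1/24)[(8) + (-8) + (2*sqrt(3)) + (2) + (0) + (-2) + (-2*sqrt(3)) + (0) + (0)] = 0/24 = 0
  <chi_9*chi_8, chi_7> = (1/24)[1*(4)*conj(2) + 1*(-4)*conj(-2) + 2*(sqrt(3))*conj(0) + 2*(-1)*conj(-2) + 2*(0)*conj(0) + 2*(1)*conj(2) + 2*(-sqrt(3))*conj(0) + 6*(0)*conj(0) + 6*(0)*conj(0)]
      = (1/24)[(8) + (8) + (0) + (4) + (0) + (4) + (0) + (0) + (0)] = 24/24 = 1
  <chi_9*chi_8, chi_8> = (1/24)[1*(4)*conj(2) + 1*(-4)*conj(2) + 2*(sqrt(3))*conj(-1) + 2*(-1)*conj(-1) + 2*(0)*conj(2) + 2*(1)*conj(-1) + 2*(-sqrt(3))*conj(-1) + 6*(0)*conj(0) + 6*(0)*conj(0)]
      = (1/24)[(8) + (-8) + (-2*sqrt(3)) + (2) + (0) + (-2) + (2*sqrt(3)) + (0) + (0)] = 0/24 = 0
  <chi_9*chi_8, chi_9> = (1/24)[1*(4)*conj(2) + 1*(-4)*conj(-2) + 2*(sqrt(3))*conj(-sqrt(3)) + 2*(-1)*conj(1) + 2*(0)*conj(0) + 2*(1)*conj(-1) + 2*(-sqrt(3))*conj(sqrt(3)) + 6*(0)*conj(0) + 6*(0)*conj(0)]
      = (1/24)[(8) + (8) + (-6) + (-2) + (0) + (-2) + (-6) + (0) + (0)] = 0/24 = 0
Hence the multiplicities are chi_5: 1, chi_7: 1. Dimension check: dim(chi_9)*dim(chi_8) = 2*2 = 4 and sum (mult * dim) = 1*2 + 1*2 = 4.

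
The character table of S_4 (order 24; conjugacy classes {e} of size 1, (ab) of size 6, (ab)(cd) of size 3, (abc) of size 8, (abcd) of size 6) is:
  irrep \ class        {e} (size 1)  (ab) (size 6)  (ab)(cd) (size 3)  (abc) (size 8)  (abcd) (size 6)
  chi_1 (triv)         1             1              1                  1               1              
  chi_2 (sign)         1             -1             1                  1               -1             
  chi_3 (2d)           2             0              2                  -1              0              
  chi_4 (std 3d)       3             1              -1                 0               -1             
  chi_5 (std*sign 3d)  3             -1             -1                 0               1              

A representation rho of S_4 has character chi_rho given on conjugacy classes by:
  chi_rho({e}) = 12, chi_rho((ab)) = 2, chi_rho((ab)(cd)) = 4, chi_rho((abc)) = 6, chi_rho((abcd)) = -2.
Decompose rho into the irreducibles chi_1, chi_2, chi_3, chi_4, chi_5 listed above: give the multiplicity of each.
Multiplicities: chi_1: 3, chi_2: 3, chi_3: 0, chi_4: 2, chi_5: 0.

Proof sketch: Use <chi_rho, chi> = (1/|G|) sum_C |C| * chi_rho(C) * conj(chi(C)) with |G| = 24 for each irreducible chi in the table:
  <chi_rho, chi_1> = (1/24)[1*(12)*conj(1) + 6*(2)*conj(1) + 3*(4)*conj(1) + 8*(6)*conj(1) + 6*(-2)*conj(1)]
      = (1/24)[(12) + (12) + (12) + (48) + (-12)] = 72/24 = 3
  <chi_rho, chi_2> = (1/24)[1*(12)*conj(1) + 6*(2)*conj(-1) + 3*(4)*conj(1) + 8*(6)*conj(1) + 6*(-2)*conj(-1)]
      = (1/24)[(12) + (-12) + (12) + (48) + (12)] = 72/24 = 3
  <chi_rho, chi_3> = (1/24)[1*(12)*conj(2) + 6*(2)*conj(0) + 3*(4)*conj(2) + 8*(6)*conj(-1) + 6*(-2)*conj(0)]
      = (1/24)[(24) + (0) + (24) + (-48) + (0)] = 0/24 = 0
  <chi_rho, chi_4> = (1/24)[1*(12)*conj(3) + 6*(2)*conj(1) + 3*(4)*conj(-1) + 8*(6)*conj(0) + 6*(-2)*conj(-1)]
      = (1/24)[(36) + (12) + (-12) + (0) + (12)] = 48/24 = 2
  <chi_rho, chi_5> = (1/24)[1*(12)*conj(3) + 6*(2)*conj(-1) + 3*(4)*conj(-1) + 8*(6)*conj(0) + 6*(-2)*conj(1)]
      = (1/24)[(36) + (-12) + (-12) + (0) + (-12)] = 0/24 = 0
Dimension check: dim(rho) = sum (mult * dim) = 3*1 + 3*1 + 0*2 + 2*3 + 0*3 = 12 = chi_rho(e) = 12.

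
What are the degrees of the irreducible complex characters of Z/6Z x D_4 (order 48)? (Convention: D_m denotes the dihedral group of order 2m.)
Dimensions: 1, 1, 1, 1, 1, 1, 1, 1, 1, 1, 1, 1, 1, 1, 1, 1, 1, 1, 1, 1, 1, 1, 1, 1, 2, 2, 2, 2, 2, 2

Explanation: There are 30 irreducibles (= number of conjugacy classes). Their dimensions d_i satisfy sum d_i^2 = |G| = 48: 1 + 1 + 1 + 1 + 1 + 1 + 1 + 1 + 1 + 1 + 1 + 1 + 1 + 1 + 1 + 1 + 1 + 1 + 1 + 1 + 1 + 1 + 1 + 1 + 4 + 4 + 4 + 4 + 4 + 4 = 48. (For the product with Z/6Z: each of the 6 1-dim characters of Z/6Z tensors with each irrep of D_4, giving 6 copies of each D_4-dimension.)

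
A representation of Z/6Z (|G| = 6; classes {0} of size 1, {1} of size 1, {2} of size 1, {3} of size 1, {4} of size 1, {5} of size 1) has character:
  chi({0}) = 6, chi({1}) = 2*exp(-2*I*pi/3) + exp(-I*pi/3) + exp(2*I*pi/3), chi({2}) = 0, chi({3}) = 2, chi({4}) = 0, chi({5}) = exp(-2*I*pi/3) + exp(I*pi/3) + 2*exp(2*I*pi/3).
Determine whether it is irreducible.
Not irreducible (reducible): <chi, chi> = 8 > 1.

Why: <chi, chi> = (1/|G|) sum_C |C| * |chi(C)|^2 = (1/6)[1*|6|^2 + 1*|2*exp(-2*I*pi/3) + exp(-I*pi/3) + exp(2*I*pi/3)|^2 + 1*|0|^2 + 1*|2|^2 + 1*|0|^2 + 1*|exp(-2*I*pi/3) + exp(I*pi/3) + 2*exp(2*I*pi/3)|^2]
  = (1/6)[(36) + (4) + (0) + (4) + (0) + (4)] = 48/6 = 8.
(Exp terms are combined using exp(i*s)*conj(exp(i*t)) = exp(i*(s-t)), and sums of them are collapsed using the identity that for every m > 1 the m distinct m-th roots of unity sum to 0, e.g. 1 + exp(2*I*pi/3) + exp(-2*I*pi/3) = 0.)
A character is irreducible iff <chi, chi> = 1, so this representation is reducible.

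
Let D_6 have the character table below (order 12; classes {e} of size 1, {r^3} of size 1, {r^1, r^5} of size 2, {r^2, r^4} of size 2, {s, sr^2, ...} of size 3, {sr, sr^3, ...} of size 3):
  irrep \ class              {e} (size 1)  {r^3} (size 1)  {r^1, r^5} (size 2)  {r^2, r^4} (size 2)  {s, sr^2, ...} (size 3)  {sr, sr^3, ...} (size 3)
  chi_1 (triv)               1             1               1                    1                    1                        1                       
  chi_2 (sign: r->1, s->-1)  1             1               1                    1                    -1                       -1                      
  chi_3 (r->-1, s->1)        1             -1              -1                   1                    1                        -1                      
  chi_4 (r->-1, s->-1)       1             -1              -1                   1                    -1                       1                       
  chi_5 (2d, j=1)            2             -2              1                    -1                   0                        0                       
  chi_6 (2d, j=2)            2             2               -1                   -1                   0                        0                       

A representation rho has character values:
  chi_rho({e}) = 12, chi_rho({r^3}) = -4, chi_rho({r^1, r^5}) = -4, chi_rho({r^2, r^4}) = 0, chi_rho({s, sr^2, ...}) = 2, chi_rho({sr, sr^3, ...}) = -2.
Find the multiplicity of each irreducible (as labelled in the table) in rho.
Multiplicities: chi_1: 0, chi_2: 0, chi_3: 3, chi_4: 1, chi_5: 2, chi_6: 2.

Explanation: Use <chi_rho, chi> = (1/|G|) sum_C |C| * chi_rho(C) * conj(chi(C)) with |G| = 12 for each irreducible chi in the table:
  <chi_rho, chi_1> = (1/12)[1*(12)*conj(1) + 1*(-4)*conj(1) + 2*(-4)*conj(1) + 2*(0)*conj(1) + 3*(2)*conj(1) + 3*(-2)*conj(1)]
      = (1/12)[(12) + (-4) + (-8) + (0) + (6) + (-6)] = 0/12 = 0
  <chi_rho, chi_2> = (1/12)[1*(12)*conj(1) + 1*(-4)*conj(1) + 2*(-4)*conj(1) + 2*(0)*conj(1) + 3*(2)*conj(-1) + 3*(-2)*conj(-1)]
      = (1/12)[(12) + (-4) + (-8) + (0) + (-6) + (6)] = 0/12 = 0
  <chi_rho, chi_3> = (1/12)[1*(12)*conj(1) + 1*(-4)*conj(-1) + 2*(-4)*conj(-1) + 2*(0)*conj(1) + 3*(2)*conj(1) + 3*(-2)*conj(-1)]
      = (1/12)[(12) + (4) + (8) + (0) + (6) + (6)] = 36/12 = 3
  <chi_rho, chi_4> = (1/12)[1*(12)*conj(1) + 1*(-4)*conj(-1) + 2*(-4)*conj(-1) + 2*(0)*conj(1) + 3*(2)*conj(-1) + 3*(-2)*conj(1)]
      = (1/12)[(12) + (4) + (8) + (0) + (-6) + (-6)] = 12/12 = 1
  <chi_rho, chi_5> = (1/12)[1*(12)*conj(2) + 1*(-4)*conj(-2) + 2*(-4)*conj(1) + 2*(0)*conj(-1) + 3*(2)*conj(0) + 3*(-2)*conj(0)]
      = (1/12)[(24) + (8) + (-8) + (0) + (0) + (0)] = 24/12 = 2
  <chi_rho, chi_6> = (1/12)[1*(12)*conj(2) + 1*(-4)*conj(2) + 2*(-4)*conj(-1) + 2*(0)*conj(-1) + 3*(2)*conj(0) + 3*(-2)*conj(0)]
      = (1/12)[(24) + (-8) + (8) + (0) + (0) + (0)] = 24/12 = 2
Dimension check: dim(rho) = sum (mult * dim) = 0*1 + 0*1 + 3*1 + 1*1 + 2*2 + 2*2 = 12 = chi_rho(e) = 12.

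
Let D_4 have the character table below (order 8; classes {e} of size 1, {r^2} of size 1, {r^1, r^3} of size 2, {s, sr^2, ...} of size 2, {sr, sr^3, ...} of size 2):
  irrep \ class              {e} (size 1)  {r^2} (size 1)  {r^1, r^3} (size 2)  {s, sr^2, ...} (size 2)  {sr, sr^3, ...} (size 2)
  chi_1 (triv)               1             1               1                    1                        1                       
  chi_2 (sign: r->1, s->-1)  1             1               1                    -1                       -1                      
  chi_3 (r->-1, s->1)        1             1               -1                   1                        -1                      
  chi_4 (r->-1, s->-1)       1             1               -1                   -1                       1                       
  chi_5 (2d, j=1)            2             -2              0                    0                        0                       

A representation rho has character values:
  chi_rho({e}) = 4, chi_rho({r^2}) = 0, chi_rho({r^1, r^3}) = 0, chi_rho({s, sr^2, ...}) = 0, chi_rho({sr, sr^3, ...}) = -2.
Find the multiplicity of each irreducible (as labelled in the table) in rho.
Multiplicities: chi_1: 0, chi_2: 1, chi_3: 1, chi_4: 0, chi_5: 1.

Explanation: Use <chi_rho, chi> = (1/|G|) sum_C |C| * chi_rho(C) * conj(chi(C)) with |G| = 8 for each irreducible chi in the table:
  <chi_rho, chi_1> = (1/8)[1*(4)*conj(1) + 1*(0)*conj(1) + 2*(0)*conj(1) + 2*(0)*conj(1) + 2*(-2)*conj(1)]
      = (1/8)[(4) + (0) + (0) + (0) + (-4)] = 0/8 = 0
  <chi_rho, chi_2> = (1/8)[1*(4)*conj(1) + 1*(0)*conj(1) + 2*(0)*conj(1) + 2*(0)*conj(-1) + 2*(-2)*conj(-1)]
      = (1/8)[(4) + (0) + (0) + (0) + (4)] = 8/8 = 1
  <chi_rho, chi_3> = (1/8)[1*(4)*conj(1) + 1*(0)*conj(1) + 2*(0)*conj(-1) + 2*(0)*conj(1) + 2*(-2)*conj(-1)]
      = (1/8)[(4) + (0) + (0) + (0) + (4)] = 8/8 = 1
  <chi_rho, chi_4> = (1/8)[1*(4)*conj(1) + 1*(0)*conj(1) + 2*(0)*conj(-1) + 2*(0)*conj(-1) + 2*(-2)*conj(1)]
      = (1/8)[(4) + (0) + (0) + (0) + (-4)] = 0/8 = 0
  <chi_rho, chi_5> = (1/8)[1*(4)*conj(2) + 1*(0)*conj(-2) + 2*(0)*conj(0) + 2*(0)*conj(0) + 2*(-2)*conj(0)]
      = (1/8)[(8) + (0) + (0) + (0) + (0)] = 8/8 = 1
Dimension check: dim(rho) = sum (mult * dim) = 0*1 + 1*1 + 1*1 + 0*1 + 1*2 = 4 = chi_rho(e) = 4.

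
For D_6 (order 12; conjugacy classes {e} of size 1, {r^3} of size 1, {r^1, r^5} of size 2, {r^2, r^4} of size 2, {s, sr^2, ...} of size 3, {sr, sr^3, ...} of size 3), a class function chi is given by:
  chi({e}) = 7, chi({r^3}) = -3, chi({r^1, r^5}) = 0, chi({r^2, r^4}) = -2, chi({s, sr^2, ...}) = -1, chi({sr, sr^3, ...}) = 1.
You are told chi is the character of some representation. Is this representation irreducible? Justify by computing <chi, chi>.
Not irreducible (reducible): <chi, chi> = 6 > 1.

<chi, chi> = (1/|G|) sum_C |C| * |chi(C)|^2 = (1/12)[1*|7|^2 + 1*|-3|^2 + 2*|0|^2 + 2*|-2|^2 + 3*|-1|^2 + 3*|1|^2]
  = (1/12)[(49) + (9) + (0) + (8) + (3) + (3)] = 72/12 = 6.
A character is irreducible iff <chi, chi> = 1, so this representation is reducible.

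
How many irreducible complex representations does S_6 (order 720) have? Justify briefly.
11

Why: The number of irreducible complex representations of a finite group equals its number of conjugacy classes. Conjugacy classes in S_6 correspond to cycle types, i.e. partitions of 6; there are p(6) = 11 of them, so S_6 (order 720) has exactly 11 irreducible complex representations.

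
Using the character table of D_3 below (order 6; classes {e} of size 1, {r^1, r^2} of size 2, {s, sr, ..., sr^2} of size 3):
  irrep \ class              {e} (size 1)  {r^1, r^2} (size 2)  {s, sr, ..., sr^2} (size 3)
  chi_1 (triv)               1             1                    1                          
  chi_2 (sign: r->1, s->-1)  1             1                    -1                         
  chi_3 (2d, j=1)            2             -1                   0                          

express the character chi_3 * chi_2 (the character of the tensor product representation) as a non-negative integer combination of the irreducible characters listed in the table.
chi_3 tensor chi_2 = chi_3 (all other irreducibles have multiplicity 0).

The character of a tensor product is the pointwise product (chi_3 * chi_2)(C) = chi_3(C) * chi_2(C):
  {e}: (2)*(1), {r^1, r^2}: (-1)*(1), {s, sr, ..., sr^2}: (0)*(-1)
so (chi_3 * chi_2) takes values
  {e} -> 2, {r^1, r^2} -> -1, {s, sr, ..., sr^2} -> 0.
Now take the inner product of this character with each irreducible chi from the table, <chi_3*chi_2, chi> = (1/6) sum_C |C| (chi_3*chi_2)(C) conj(chi(C)):
  <chi_3*chi_2, chi_1> = (1/6)[1*(2)*conj(1) + 2*(-1)*conj(1) + 3*(0)*conj(1)]
      = (1/6)[(2) + (-2) + (0)] = 0/6 = 0
  <chi_3*chi_2, chi_2> = (1/6)[1*(2)*conj(1) + 2*(-1)*conj(1) + 3*(0)*conj(-1)]
      = (1/6)[(2) + (-2) + (0)] = 0/6 = 0
  <chi_3*chi_2, chi_3> = (1/6)[1*(2)*conj(2) + 2*(-1)*conj(-1) + 3*(0)*conj(0)]
      = (1/6)[(4) + (2) + (0)] = 6/6 = 1
Hence the multiplicities are chi_3: 1. Dimension check: dim(chi_3)*dim(chi_2) = 2*1 = 2 and sum (mult * dim) = 1*2 = 2.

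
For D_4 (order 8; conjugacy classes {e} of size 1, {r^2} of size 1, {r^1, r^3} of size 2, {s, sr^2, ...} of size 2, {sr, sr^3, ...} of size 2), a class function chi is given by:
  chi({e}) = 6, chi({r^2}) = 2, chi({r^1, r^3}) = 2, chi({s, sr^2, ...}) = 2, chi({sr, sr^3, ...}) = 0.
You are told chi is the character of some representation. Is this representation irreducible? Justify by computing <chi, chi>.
Not irreducible (reducible): <chi, chi> = 7 > 1.

Solution. <chi, chi> = (1/|G|) sum_C |C| * |chi(C)|^2 = (1/8)[1*|6|^2 + 1*|2|^2 + 2*|2|^2 + 2*|2|^2 + 2*|0|^2]
  = (1/8)[(36) + (4) + (8) + (8) + (0)] = 56/8 = 7.
A character is irreducible iff <chi, chi> = 1, so this representation is reducible.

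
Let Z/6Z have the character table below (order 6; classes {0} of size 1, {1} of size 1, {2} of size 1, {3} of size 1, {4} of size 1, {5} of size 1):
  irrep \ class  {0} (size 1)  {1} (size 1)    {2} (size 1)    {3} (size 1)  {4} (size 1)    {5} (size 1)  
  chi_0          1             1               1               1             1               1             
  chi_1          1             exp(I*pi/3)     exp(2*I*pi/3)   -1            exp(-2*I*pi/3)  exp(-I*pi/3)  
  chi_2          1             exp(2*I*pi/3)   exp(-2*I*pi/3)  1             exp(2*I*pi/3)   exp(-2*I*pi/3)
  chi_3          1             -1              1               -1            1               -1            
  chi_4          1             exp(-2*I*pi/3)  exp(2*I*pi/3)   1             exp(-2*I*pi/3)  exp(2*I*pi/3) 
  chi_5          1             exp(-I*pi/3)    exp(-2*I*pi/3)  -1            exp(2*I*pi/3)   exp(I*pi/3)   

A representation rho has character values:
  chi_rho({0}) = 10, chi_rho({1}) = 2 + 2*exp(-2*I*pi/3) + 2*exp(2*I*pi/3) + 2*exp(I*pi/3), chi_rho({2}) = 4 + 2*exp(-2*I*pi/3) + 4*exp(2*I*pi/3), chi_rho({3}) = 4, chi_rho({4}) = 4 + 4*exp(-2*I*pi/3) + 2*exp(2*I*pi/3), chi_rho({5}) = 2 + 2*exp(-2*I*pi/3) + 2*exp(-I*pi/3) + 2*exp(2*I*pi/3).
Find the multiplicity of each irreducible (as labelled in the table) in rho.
Multiplicities: chi_0: 3, chi_1: 2, chi_2: 2, chi_3: 1, chi_4: 2, chi_5: 0.

Details: Use <chi_rho, chi> = (1/|G|) sum_C |C| * chi_rho(C) * conj(chi(C)) with |G| = 6 for each irreducible chi in the table:
  <chi_rho, chi_0> = (1/6)[1*(10)*conj(1) + 1*(2 + 2*exp(-2*I*pi/3) + 2*exp(2*I*pi/3) + 2*exp(I*pi/3))*conj(1) + 1*(4 + 2*exp(-2*I*pi/3) + 4*exp(2*I*pi/3))*conj(1) + 1*(4)*conj(1) + 1*(4 + 4*exp(-2*I*pi/3) + 2*exp(2*I*pi/3))*conj(1) + 1*(2 + 2*exp(-2*I*pi/3) + 2*exp(-I*pi/3) + 2*exp(2*I*pi/3))*conj(1)]
      = (1/6)[(10) + (2 + 2*exp(-2*I*pi/3) + 2*exp(2*I*pi/3) + 2*exp(I*pi/3)) + (4 + 2*exp(-2*I*pi/3) + 4*exp(2*I*pi/3)) + (4) + (4 + 4*exp(-2*I*pi/3) + 2*exp(2*I*pi/3)) + (2 + 2*exp(-2*I*pi/3) + 2*exp(-I*pi/3) + 2*exp(2*I*pi/3))] = 18/6 = 3
  <chi_rho, chi_1> = (1/6)[1*(10)*conj(1) + 1*(2 + 2*exp(-2*I*pi/3) + 2*exp(2*I*pi/3) + 2*exp(I*pi/3))*conj(exp(I*pi/3)) + 1*(4 + 2*exp(-2*I*pi/3) + 4*exp(2*I*pi/3))*conj(exp(2*I*pi/3)) + 1*(4)*conj(-1) + 1*(4 + 4*exp(-2*I*pi/3) + 2*exp(2*I*pi/3))*conj(exp(-2*I*pi/3)) + 1*(2 + 2*exp(-2*I*pi/3) + 2*exp(-I*pi/3) + 2*exp(2*I*pi/3))*conj(exp(-I*pi/3))]
      = (1/6)[(10) + (2) + (4 + 4*exp(-2*I*pi/3) + 2*exp(2*I*pi/3)) + (-4) + (4 + 2*exp(-2*I*pi/3) + 4*exp(2*I*pi/3)) + (2)] = 12/6 = 2
  <chi_rho, chi_2> = (1/6)[1*(10)*conj(1) + 1*(2 + 2*exp(-2*I*pi/3) + 2*exp(2*I*pi/3) + 2*exp(I*pi/3))*conj(exp(2*I*pi/3)) + 1*(4 + 2*exp(-2*I*pi/3) + 4*exp(2*I*pi/3))*conj(exp(-2*I*pi/3)) + 1*(4)*conj(1) + 1*(4 + 4*exp(-2*I*pi/3) + 2*exp(2*I*pi/3))*conj(exp(2*I*pi/3)) + 1*(2 + 2*exp(-2*I*pi/3) + 2*exp(-I*pi/3) + 2*exp(2*I*pi/3))*conj(exp(-2*I*pi/3))]
      = (1/6)[(10) + (2 + 2*exp(-2*I*pi/3) + 2*exp(-I*pi/3) + 2*exp(2*I*pi/3)) + (-2) + (4) + (-2) + (2 + 2*exp(-2*I*pi/3) + 2*exp(2*I*pi/3) + 2*exp(I*pi/3))] = 12/6 = 2
  <chi_rho, chi_3> = (1/6)[1*(10)*conj(1) + 1*(2 + 2*exp(-2*I*pi/3) + 2*exp(2*I*pi/3) + 2*exp(I*pi/3))*conj(-1) + 1*(4 + 2*exp(-2*I*pi/3) + 4*exp(2*I*pi/3))*conj(1) + 1*(4)*conj(-1) + 1*(4 + 4*exp(-2*I*pi/3) + 2*exp(2*I*pi/3))*conj(1) + 1*(2 + 2*exp(-2*I*pi/3) + 2*exp(-I*pi/3) + 2*exp(2*I*pi/3))*conj(-1)]
      = (1/6)[(10) + (-2 - 2*exp(I*pi/3) - 2*exp(2*I*pi/3) - 2*exp(-2*I*pi/3)) + (4 + 2*exp(-2*I*pi/3) + 4*exp(2*I*pi/3)) + (-4) + (4 + 4*exp(-2*I*pi/3) + 2*exp(2*I*pi/3)) + (-2 - 2*exp(2*I*pi/3) - 2*exp(-I*pi/3) - 2*exp(-2*I*pi/3))] = 6/6 = 1
  <chi_rho, chi_4> = (1/6)[1*(10)*conj(1) + 1*(2 + 2*exp(-2*I*pi/3) + 2*exp(2*I*pi/3) + 2*exp(I*pi/3))*conj(exp(-2*I*pi/3)) + 1*(4 + 2*exp(-2*I*pi/3) + 4*exp(2*I*pi/3))*conj(exp(2*I*pi/3)) + 1*(4)*conj(1) + 1*(4 + 4*exp(-2*I*pi/3) + 2*exp(2*I*pi/3))*conj(exp(-2*I*pi/3)) + 1*(2 + 2*exp(-2*I*pi/3) + 2*exp(-I*pi/3) + 2*exp(2*I*pi/3))*conj(exp(2*I*pi/3))]
      = (1/6)[(10) + (-2) + (4 + 4*exp(-2*I*pi/3) + 2*exp(2*I*pi/3)) + (4) + (4 + 2*exp(-2*I*pi/3) + 4*exp(2*I*pi/3)) + (-2)] = 12/6 = 2
  <chi_rho, chi_5> = (1/6)[1*(10)*conj(1) + 1*(2 + 2*exp(-2*I*pi/3) + 2*exp(2*I*pi/3) + 2*exp(I*pi/3))*conj(exp(-I*pi/3)) + 1*(4 + 2*exp(-2*I*pi/3) + 4*exp(2*I*pi/3))*conj(exp(-2*I*pi/3)) + 1*(4)*conj(-1) + 1*(4 + 4*exp(-2*I*pi/3) + 2*exp(2*I*pi/3))*conj(exp(2*I*pi/3)) + 1*(2 + 2*exp(-2*I*pi/3) + 2*exp(-I*pi/3) + 2*exp(2*I*pi/3))*conj(exp(I*pi/3))]
      = (1/6)[(10) + (-2 + 2*exp(-I*pi/3) + 2*exp(2*I*pi/3) + 2*exp(I*pi/3)) + (-2) + (-4) + (-2) + (-2 + 2*exp(-2*I*pi/3) + 2*exp(-I*pi/3) + 2*exp(I*pi/3))] = 0/6 = 0
(Exp terms are combined using exp(i*s)*conj(exp(i*t)) = exp(i*(s-t)), and sums of them are collapsed using the identity that for every m > 1 the m distinct m-th roots of unity sum to 0, e.g. 1 + exp(2*I*pi/3) + exp(-2*I*pi/3) = 0.)
Dimension check: dim(rho) = sum (mult * dim) = 3*1 + 2*1 + 2*1 + 1*1 + 2*1 + 0*1 = 10 = chi_rho(e) = 10.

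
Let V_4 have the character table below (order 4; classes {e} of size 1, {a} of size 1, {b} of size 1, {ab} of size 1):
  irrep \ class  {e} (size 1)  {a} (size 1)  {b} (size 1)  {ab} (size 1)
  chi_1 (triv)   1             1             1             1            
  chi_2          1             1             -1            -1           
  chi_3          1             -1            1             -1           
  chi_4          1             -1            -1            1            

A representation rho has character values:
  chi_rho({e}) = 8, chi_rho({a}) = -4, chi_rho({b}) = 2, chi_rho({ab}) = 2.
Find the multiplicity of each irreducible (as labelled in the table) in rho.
Multiplicities: chi_1: 2, chi_2: 0, chi_3: 3, chi_4: 3.

Details: Use <chi_rho, chi> = (1/|G|) sum_C |C| * chi_rho(C) * conj(chi(C)) with |G| = 4 for each irreducible chi in the table:
  <chi_rho, chi_1> = (1/4)[1*(8)*conj(1) + 1*(-4)*conj(1) + 1*(2)*conj(1) + 1*(2)*conj(1)]
      = (1/4)[(8) + (-4) + (2) + (2)] = 8/4 = 2
  <chi_rho, chi_2> = (1/4)[1*(8)*conj(1) + 1*(-4)*conj(1) + 1*(2)*conj(-1) + 1*(2)*conj(-1)]
      = (1/4)[(8) + (-4) + (-2) + (-2)] = 0/4 = 0
  <chi_rho, chi_3> = (1/4)[1*(8)*conj(1) + 1*(-4)*conj(-1) + 1*(2)*conj(1) + 1*(2)*conj(-1)]
      = (1/4)[(8) + (4) + (2) + (-2)] = 12/4 = 3
  <chi_rho, chi_4> = (1/4)[1*(8)*conj(1) + 1*(-4)*conj(-1) + 1*(2)*conj(-1) + 1*(2)*conj(1)]
      = (1/4)[(8) + (4) + (-2) + (2)] = 12/4 = 3
Dimension check: dim(rho) = sum (mult * dim) = 2*1 + 0*1 + 3*1 + 3*1 = 8 = chi_rho(e) = 8.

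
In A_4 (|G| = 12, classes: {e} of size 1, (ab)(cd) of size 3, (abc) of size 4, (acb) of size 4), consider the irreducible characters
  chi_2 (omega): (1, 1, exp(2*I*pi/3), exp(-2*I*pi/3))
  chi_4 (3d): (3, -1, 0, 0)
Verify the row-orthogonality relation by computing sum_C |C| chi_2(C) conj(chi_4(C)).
Sum = 0; so <chi_2, chi_4> = 0 (distinct irreducibles are orthogonal).

Argument: Compute term by term over conjugacy classes (|C| * chi_2(C) * conj(chi_4(C))):
  1*(1)*conj(3) + 3*(1)*conj(-1) + 4*(exp(2*I*pi/3))*conj(0) + 4*(exp(-2*I*pi/3))*conj(0)
  = (3) + (-3) + (0) + (0)
  = 0.
(Exp terms are combined using exp(i*s)*conj(exp(i*t)) = exp(i*(s-t)), and sums of them are collapsed using the identity that for every m > 1 the m distinct m-th roots of unity sum to 0, e.g. 1 + exp(2*I*pi/3) + exp(-2*I*pi/3) = 0.)
Dividing by |G| = 12 gives 0/12 = 0, matching the row-orthogonality relation <chi_2, chi_4> = [chi_2 = chi_4].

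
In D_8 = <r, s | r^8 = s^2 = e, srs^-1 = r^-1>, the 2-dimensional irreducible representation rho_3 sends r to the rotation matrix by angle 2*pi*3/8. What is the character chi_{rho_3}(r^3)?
chi_{rho_3}(r^3) = 2*cos(2*pi*3*3/8) = sqrt(2)

Solution. rho_3(r^3) is rotation by angle 2*pi*3*3/8, whose trace is 2*cos(2*pi*3*3/8) = sqrt(2).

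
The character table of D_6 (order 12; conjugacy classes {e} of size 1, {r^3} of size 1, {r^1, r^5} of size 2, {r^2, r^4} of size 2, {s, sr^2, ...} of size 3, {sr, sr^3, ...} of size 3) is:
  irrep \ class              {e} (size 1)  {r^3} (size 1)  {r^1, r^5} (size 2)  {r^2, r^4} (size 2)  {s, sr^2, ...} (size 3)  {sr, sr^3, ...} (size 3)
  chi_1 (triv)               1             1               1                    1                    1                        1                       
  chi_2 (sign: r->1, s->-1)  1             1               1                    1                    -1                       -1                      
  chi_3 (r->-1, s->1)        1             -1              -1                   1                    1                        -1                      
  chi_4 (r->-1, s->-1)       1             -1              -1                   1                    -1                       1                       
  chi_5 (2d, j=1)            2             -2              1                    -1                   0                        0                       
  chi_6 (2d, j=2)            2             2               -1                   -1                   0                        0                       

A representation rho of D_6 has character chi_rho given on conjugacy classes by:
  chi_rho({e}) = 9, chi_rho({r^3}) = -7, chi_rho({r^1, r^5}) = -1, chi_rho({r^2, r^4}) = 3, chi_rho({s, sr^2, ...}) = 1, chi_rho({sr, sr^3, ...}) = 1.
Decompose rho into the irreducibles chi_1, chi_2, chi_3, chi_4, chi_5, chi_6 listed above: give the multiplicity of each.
Multiplicities: chi_1: 1, chi_2: 0, chi_3: 2, chi_4: 2, chi_5: 2, chi_6: 0.

Argument: Use <chi_rho, chi> = (1/|G|) sum_C |C| * chi_rho(C) * conj(chi(C)) with |G| = 12 for each irreducible chi in the table:
  <chi_rho, chi_1> = (1/12)[1*(9)*conj(1) + 1*(-7)*conj(1) + 2*(-1)*conj(1) + 2*(3)*conj(1) + 3*(1)*conj(1) + 3*(1)*conj(1)]
      = (1/12)[(9) + (-7) + (-2) + (6) + (3) + (3)] = 12/12 = 1
  <chi_rho, chi_2> = (1/12)[1*(9)*conj(1) + 1*(-7)*conj(1) + 2*(-1)*conj(1) + 2*(3)*conj(1) + 3*(1)*conj(-1) + 3*(1)*conj(-1)]
      = (1/12)[(9) + (-7) + (-2) + (6) + (-3) + (-3)] = 0/12 = 0
  <chi_rho, chi_3> = (1/12)[1*(9)*conj(1) + 1*(-7)*conj(-1) + 2*(-1)*conj(-1) + 2*(3)*conj(1) + 3*(1)*conj(1) + 3*(1)*conj(-1)]
      = (1/12)[(9) + (7) + (2) + (6) + (3) + (-3)] = 24/12 = 2
  <chi_rho, chi_4> = (1/12)[1*(9)*conj(1) + 1*(-7)*conj(-1) + 2*(-1)*conj(-1) + 2*(3)*conj(1) + 3*(1)*conj(-1) + 3*(1)*conj(1)]
      = (1/12)[(9) + (7) + (2) + (6) + (-3) + (3)] = 24/12 = 2
  <chi_rho, chi_5> = (1/12)[1*(9)*conj(2) + 1*(-7)*conj(-2) + 2*(-1)*conj(1) + 2*(3)*conj(-1) + 3*(1)*conj(0) + 3*(1)*conj(0)]
      = (1/12)[(18) + (14) + (-2) + (-6) + (0) + (0)] = 24/12 = 2
  <chi_rho, chi_6> = (1/12)[1*(9)*conj(2) + 1*(-7)*conj(2) + 2*(-1)*conj(-1) + 2*(3)*conj(-1) + 3*(1)*conj(0) + 3*(1)*conj(0)]
      = (1/12)[(18) + (-14) + (2) + (-6) + (0) + (0)] = 0/12 = 0
Dimension check: dim(rho) = sum (mult * dim) = 1*1 + 0*1 + 2*1 + 2*1 + 2*2 + 0*2 = 9 = chi_rho(e) = 9.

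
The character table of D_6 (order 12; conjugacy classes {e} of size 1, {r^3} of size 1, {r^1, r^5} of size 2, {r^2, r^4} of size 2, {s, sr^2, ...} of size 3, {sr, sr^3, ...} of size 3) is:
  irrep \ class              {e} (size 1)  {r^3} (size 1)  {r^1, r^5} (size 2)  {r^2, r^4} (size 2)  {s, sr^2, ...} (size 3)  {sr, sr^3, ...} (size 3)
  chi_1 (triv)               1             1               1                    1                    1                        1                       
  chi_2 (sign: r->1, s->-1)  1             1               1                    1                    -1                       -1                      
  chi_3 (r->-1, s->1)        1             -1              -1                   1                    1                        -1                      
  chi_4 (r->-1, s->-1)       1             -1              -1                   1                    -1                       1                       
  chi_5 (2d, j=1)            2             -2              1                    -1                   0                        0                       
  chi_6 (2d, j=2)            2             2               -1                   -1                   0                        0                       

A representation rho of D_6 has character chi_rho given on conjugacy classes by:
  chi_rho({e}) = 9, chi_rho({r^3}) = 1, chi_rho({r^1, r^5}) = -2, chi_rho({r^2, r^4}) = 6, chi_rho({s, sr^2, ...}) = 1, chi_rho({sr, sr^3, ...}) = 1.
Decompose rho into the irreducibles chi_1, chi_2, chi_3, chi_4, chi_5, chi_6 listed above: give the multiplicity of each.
Multiplicities: chi_1: 2, chi_2: 1, chi_3: 2, chi_4: 2, chi_5: 0, chi_6: 1.

Solution. Use <chi_rho, chi> = (1/|G|) sum_C |C| * chi_rho(C) * conj(chi(C)) with |G| = 12 for each irreducible chi in the table:
  <chi_rho, chi_1> = (1/12)[1*(9)*conj(1) + 1*(1)*conj(1) + 2*(-2)*conj(1) + 2*(6)*conj(1) + 3*(1)*conj(1) + 3*(1)*conj(1)]
      = (1/12)[(9) + (1) + (-4) + (12) + (3) + (3)] = 24/12 = 2
  <chi_rho, chi_2> = (1/12)[1*(9)*conj(1) + 1*(1)*conj(1) + 2*(-2)*conj(1) + 2*(6)*conj(1) + 3*(1)*conj(-1) + 3*(1)*conj(-1)]
      = (1/12)[(9) + (1) + (-4) + (12) + (-3) + (-3)] = 12/12 = 1
  <chi_rho, chi_3> = (1/12)[1*(9)*conj(1) + 1*(1)*conj(-1) + 2*(-2)*conj(-1) + 2*(6)*conj(1) + 3*(1)*conj(1) + 3*(1)*conj(-1)]
      = (1/12)[(9) + (-1) + (4) + (12) + (3) + (-3)] = 24/12 = 2
  <chi_rho, chi_4> = (1/12)[1*(9)*conj(1) + 1*(1)*conj(-1) + 2*(-2)*conj(-1) + 2*(6)*conj(1) + 3*(1)*conj(-1) + 3*(1)*conj(1)]
      = (1/12)[(9) + (-1) + (4) + (12) + (-3) + (3)] = 24/12 = 2
  <chi_rho, chi_5> = (1/12)[1*(9)*conj(2) + 1*(1)*conj(-2) + 2*(-2)*conj(1) + 2*(6)*conj(-1) + 3*(1)*conj(0) + 3*(1)*conj(0)]
      = (1/12)[(18) + (-2) + (-4) + (-12) + (0) + (0)] = 0/12 = 0
  <chi_rho, chi_6> = (1/12)[1*(9)*conj(2) + 1*(1)*conj(2) + 2*(-2)*conj(-1) + 2*(6)*conj(-1) + 3*(1)*conj(0) + 3*(1)*conj(0)]
      = (1/12)[(18) + (2) + (4) + (-12) + (0) + (0)] = 12/12 = 1
Dimension check: dim(rho) = sum (mult * dim) = 2*1 + 1*1 + 2*1 + 2*1 + 0*2 + 1*2 = 9 = chi_rho(e) = 9.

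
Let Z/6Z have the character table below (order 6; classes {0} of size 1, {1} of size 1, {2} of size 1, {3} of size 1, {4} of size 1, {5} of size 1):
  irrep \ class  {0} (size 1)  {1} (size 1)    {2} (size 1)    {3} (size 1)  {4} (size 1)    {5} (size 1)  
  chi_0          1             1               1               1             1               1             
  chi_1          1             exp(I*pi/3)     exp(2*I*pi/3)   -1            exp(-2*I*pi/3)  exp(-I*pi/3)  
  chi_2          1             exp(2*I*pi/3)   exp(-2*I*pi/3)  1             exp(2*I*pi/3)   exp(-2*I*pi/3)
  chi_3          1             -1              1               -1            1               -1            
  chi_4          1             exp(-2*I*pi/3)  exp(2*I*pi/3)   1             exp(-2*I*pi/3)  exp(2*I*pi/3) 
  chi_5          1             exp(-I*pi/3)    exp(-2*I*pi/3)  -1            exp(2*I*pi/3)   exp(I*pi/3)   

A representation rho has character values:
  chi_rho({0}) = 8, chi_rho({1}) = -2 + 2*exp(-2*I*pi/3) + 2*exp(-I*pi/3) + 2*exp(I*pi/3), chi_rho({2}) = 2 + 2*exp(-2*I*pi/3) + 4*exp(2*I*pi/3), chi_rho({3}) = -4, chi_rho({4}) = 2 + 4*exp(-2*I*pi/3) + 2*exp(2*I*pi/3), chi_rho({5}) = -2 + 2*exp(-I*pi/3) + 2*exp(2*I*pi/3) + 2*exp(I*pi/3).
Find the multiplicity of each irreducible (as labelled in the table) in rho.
Multiplicities: chi_0: 0, chi_1: 2, chi_2: 0, chi_3: 2, chi_4: 2, chi_5: 2.

Use <chi_rho, chi> = (1/|G|) sum_C |C| * chi_rho(C) * conj(chi(C)) with |G| = 6 for each irreducible chi in the table:
  <chi_rho, chi_0> = (1/6)[1*(8)*conj(1) + 1*(-2 + 2*exp(-2*I*pi/3) + 2*exp(-I*pi/3) + 2*exp(I*pi/3))*conj(1) + 1*(2 + 2*exp(-2*I*pi/3) + 4*exp(2*I*pi/3))*conj(1) + 1*(-4)*conj(1) + 1*(2 + 4*exp(-2*I*pi/3) + 2*exp(2*I*pi/3))*conj(1) + 1*(-2 + 2*exp(-I*pi/3) + 2*exp(2*I*pi/3) + 2*exp(I*pi/3))*conj(1)]
      = (1/6)[(8) + (-2 + 2*exp(-2*I*pi/3) + 2*exp(-I*pi/3) + 2*exp(I*pi/3)) + (2 + 2*exp(-2*I*pi/3) + 4*exp(2*I*pi/3)) + (-4) + (2 + 4*exp(-2*I*pi/3) + 2*exp(2*I*pi/3)) + (-2 + 2*exp(-I*pi/3) + 2*exp(2*I*pi/3) + 2*exp(I*pi/3))] = 0/6 = 0
  <chi_rho, chi_1> = (1/6)[1*(8)*conj(1) + 1*(-2 + 2*exp(-2*I*pi/3) + 2*exp(-I*pi/3) + 2*exp(I*pi/3))*conj(exp(I*pi/3)) + 1*(2 + 2*exp(-2*I*pi/3) + 4*exp(2*I*pi/3))*conj(exp(2*I*pi/3)) + 1*(-4)*conj(-1) + 1*(2 + 4*exp(-2*I*pi/3) + 2*exp(2*I*pi/3))*conj(exp(-2*I*pi/3)) + 1*(-2 + 2*exp(-I*pi/3) + 2*exp(2*I*pi/3) + 2*exp(I*pi/3))*conj(exp(-I*pi/3))]
      = (1/6)[(8) + (-2) + (2) + (4) + (2) + (-2)] = 12/6 = 2
  <chi_rho, chi_2> = (1/6)[1*(8)*conj(1) + 1*(-2 + 2*exp(-2*I*pi/3) + 2*exp(-I*pi/3) + 2*exp(I*pi/3))*conj(exp(2*I*pi/3)) + 1*(2 + 2*exp(-2*I*pi/3) + 4*exp(2*I*pi/3))*conj(exp(-2*I*pi/3)) + 1*(-4)*conj(1) + 1*(2 + 4*exp(-2*I*pi/3) + 2*exp(2*I*pi/3))*conj(exp(2*I*pi/3)) + 1*(-2 + 2*exp(-I*pi/3) + 2*exp(2*I*pi/3) + 2*exp(I*pi/3))*conj(exp(-2*I*pi/3))]
      = (1/6)[(8) + (-2 + 2*exp(-I*pi/3) + 2*exp(2*I*pi/3) - 2*exp(-2*I*pi/3)) + (2 + 4*exp(-2*I*pi/3) + 2*exp(2*I*pi/3)) + (-4) + (2 + 2*exp(-2*I*pi/3) + 4*exp(2*I*pi/3)) + (-2 + 2*exp(-2*I*pi/3) - 2*exp(2*I*pi/3) + 2*exp(I*pi/3))] = 0/6 = 0
  <chi_rho, chi_3> = (1/6)[1*(8)*conj(1) + 1*(-2 + 2*exp(-2*I*pi/3) + 2*exp(-I*pi/3) + 2*exp(I*pi/3))*conj(-1) + 1*(2 + 2*exp(-2*I*pi/3) + 4*exp(2*I*pi/3))*conj(1) + 1*(-4)*conj(-1) + 1*(2 + 4*exp(-2*I*pi/3) + 2*exp(2*I*pi/3))*conj(1) + 1*(-2 + 2*exp(-I*pi/3) + 2*exp(2*I*pi/3) + 2*exp(I*pi/3))*conj(-1)]
      = (1/6)[(8) + (2 - 2*exp(I*pi/3) - 2*exp(-I*pi/3) - 2*exp(-2*I*pi/3)) + (2 + 2*exp(-2*I*pi/3) + 4*exp(2*I*pi/3)) + (4) + (2 + 4*exp(-2*I*pi/3) + 2*exp(2*I*pi/3)) + (2 - 2*exp(I*pi/3) - 2*exp(2*I*pi/3) - 2*exp(-I*pi/3))] = 12/6 = 2
  <chi_rho, chi_4> = (1/6)[1*(8)*conj(1) + 1*(-2 + 2*exp(-2*I*pi/3) + 2*exp(-I*pi/3) + 2*exp(I*pi/3))*conj(exp(-2*I*pi/3)) + 1*(2 + 2*exp(-2*I*pi/3) + 4*exp(2*I*pi/3))*conj(exp(2*I*pi/3)) + 1*(-4)*conj(1) + 1*(2 + 4*exp(-2*I*pi/3) + 2*exp(2*I*pi/3))*conj(exp(-2*I*pi/3)) + 1*(-2 + 2*exp(-I*pi/3) + 2*exp(2*I*pi/3) + 2*exp(I*pi/3))*conj(exp(2*I*pi/3))]
      = (1/6)[(8) + (2) + (2) + (-4) + (2) + (2)] = 12/6 = 2
  <chi_rho, chi_5> = (1/6)[1*(8)*conj(1) + 1*(-2 + 2*exp(-2*I*pi/3) + 2*exp(-I*pi/3) + 2*exp(I*pi/3))*conj(exp(-I*pi/3)) + 1*(2 + 2*exp(-2*I*pi/3) + 4*exp(2*I*pi/3))*conj(exp(-2*I*pi/3)) + 1*(-4)*conj(-1) + 1*(2 + 4*exp(-2*I*pi/3) + 2*exp(2*I*pi/3))*conj(exp(2*I*pi/3)) + 1*(-2 + 2*exp(-I*pi/3) + 2*exp(2*I*pi/3) + 2*exp(I*pi/3))*conj(exp(I*pi/3))]
      = (1/6)[(8) + (2 - 2*exp(I*pi/3) + 2*exp(-I*pi/3) + 2*exp(2*I*pi/3)) + (2 + 4*exp(-2*I*pi/3) + 2*exp(2*I*pi/3)) + (4) + (2 + 2*exp(-2*I*pi/3) + 4*exp(2*I*pi/3)) + (2 + 2*exp(-2*I*pi/3) - 2*exp(-I*pi/3) + 2*exp(I*pi/3))] = 12/6 = 2
(Exp terms are combined using exp(i*s)*conj(exp(i*t)) = exp(i*(s-t)), and sums of them are collapsed using the identity that for every m > 1 the m distinct m-th roots of unity sum to 0, e.g. 1 + exp(2*I*pi/3) + exp(-2*I*pi/3) = 0.)
Dimension check: dim(rho) = sum (mult * dim) = 0*1 + 2*1 + 0*1 + 2*1 + 2*1 + 2*1 = 8 = chi_rho(e) = 8.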